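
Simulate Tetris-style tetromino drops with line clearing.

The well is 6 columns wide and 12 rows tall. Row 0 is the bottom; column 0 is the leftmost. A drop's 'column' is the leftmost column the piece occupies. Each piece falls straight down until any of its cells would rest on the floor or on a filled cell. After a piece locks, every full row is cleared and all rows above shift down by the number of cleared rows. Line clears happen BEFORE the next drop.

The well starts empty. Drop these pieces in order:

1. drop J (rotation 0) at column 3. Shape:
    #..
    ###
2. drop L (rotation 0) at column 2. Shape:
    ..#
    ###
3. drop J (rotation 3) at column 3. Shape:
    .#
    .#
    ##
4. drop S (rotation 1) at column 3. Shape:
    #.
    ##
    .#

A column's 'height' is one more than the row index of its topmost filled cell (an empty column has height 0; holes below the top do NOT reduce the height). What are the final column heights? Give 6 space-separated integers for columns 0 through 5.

Drop 1: J rot0 at col 3 lands with bottom-row=0; cleared 0 line(s) (total 0); column heights now [0 0 0 2 1 1], max=2
Drop 2: L rot0 at col 2 lands with bottom-row=2; cleared 0 line(s) (total 0); column heights now [0 0 3 3 4 1], max=4
Drop 3: J rot3 at col 3 lands with bottom-row=4; cleared 0 line(s) (total 0); column heights now [0 0 3 5 7 1], max=7
Drop 4: S rot1 at col 3 lands with bottom-row=7; cleared 0 line(s) (total 0); column heights now [0 0 3 10 9 1], max=10

Answer: 0 0 3 10 9 1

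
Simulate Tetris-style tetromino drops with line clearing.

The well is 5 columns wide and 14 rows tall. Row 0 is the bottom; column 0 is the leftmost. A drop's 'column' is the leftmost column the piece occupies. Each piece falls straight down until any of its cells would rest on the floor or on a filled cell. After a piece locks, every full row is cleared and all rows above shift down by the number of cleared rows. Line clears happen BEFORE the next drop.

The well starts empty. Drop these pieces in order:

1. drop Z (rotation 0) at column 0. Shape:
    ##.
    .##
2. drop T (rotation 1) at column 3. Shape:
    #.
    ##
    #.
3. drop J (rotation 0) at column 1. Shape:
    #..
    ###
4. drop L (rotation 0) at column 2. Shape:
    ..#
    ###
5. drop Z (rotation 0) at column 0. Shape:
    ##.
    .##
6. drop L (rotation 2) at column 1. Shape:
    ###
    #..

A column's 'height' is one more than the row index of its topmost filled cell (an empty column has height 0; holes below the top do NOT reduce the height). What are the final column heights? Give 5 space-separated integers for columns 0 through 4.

Answer: 7 9 9 9 6

Derivation:
Drop 1: Z rot0 at col 0 lands with bottom-row=0; cleared 0 line(s) (total 0); column heights now [2 2 1 0 0], max=2
Drop 2: T rot1 at col 3 lands with bottom-row=0; cleared 0 line(s) (total 0); column heights now [2 2 1 3 2], max=3
Drop 3: J rot0 at col 1 lands with bottom-row=3; cleared 0 line(s) (total 0); column heights now [2 5 4 4 2], max=5
Drop 4: L rot0 at col 2 lands with bottom-row=4; cleared 0 line(s) (total 0); column heights now [2 5 5 5 6], max=6
Drop 5: Z rot0 at col 0 lands with bottom-row=5; cleared 0 line(s) (total 0); column heights now [7 7 6 5 6], max=7
Drop 6: L rot2 at col 1 lands with bottom-row=7; cleared 0 line(s) (total 0); column heights now [7 9 9 9 6], max=9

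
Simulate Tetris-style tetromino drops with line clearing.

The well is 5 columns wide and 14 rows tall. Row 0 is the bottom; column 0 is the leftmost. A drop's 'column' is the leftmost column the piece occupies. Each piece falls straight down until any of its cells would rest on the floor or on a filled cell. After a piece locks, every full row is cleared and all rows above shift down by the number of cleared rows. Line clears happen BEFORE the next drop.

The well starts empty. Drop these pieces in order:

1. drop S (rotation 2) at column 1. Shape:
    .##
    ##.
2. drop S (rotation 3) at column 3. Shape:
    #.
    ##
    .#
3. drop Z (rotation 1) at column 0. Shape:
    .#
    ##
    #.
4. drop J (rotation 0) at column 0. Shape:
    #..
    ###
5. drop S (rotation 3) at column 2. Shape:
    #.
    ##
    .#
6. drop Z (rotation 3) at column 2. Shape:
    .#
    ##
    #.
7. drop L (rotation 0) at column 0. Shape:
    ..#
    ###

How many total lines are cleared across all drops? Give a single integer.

Drop 1: S rot2 at col 1 lands with bottom-row=0; cleared 0 line(s) (total 0); column heights now [0 1 2 2 0], max=2
Drop 2: S rot3 at col 3 lands with bottom-row=1; cleared 0 line(s) (total 0); column heights now [0 1 2 4 3], max=4
Drop 3: Z rot1 at col 0 lands with bottom-row=0; cleared 1 line(s) (total 1); column heights now [1 2 1 3 2], max=3
Drop 4: J rot0 at col 0 lands with bottom-row=2; cleared 0 line(s) (total 1); column heights now [4 3 3 3 2], max=4
Drop 5: S rot3 at col 2 lands with bottom-row=3; cleared 0 line(s) (total 1); column heights now [4 3 6 5 2], max=6
Drop 6: Z rot3 at col 2 lands with bottom-row=6; cleared 0 line(s) (total 1); column heights now [4 3 8 9 2], max=9
Drop 7: L rot0 at col 0 lands with bottom-row=8; cleared 0 line(s) (total 1); column heights now [9 9 10 9 2], max=10

Answer: 1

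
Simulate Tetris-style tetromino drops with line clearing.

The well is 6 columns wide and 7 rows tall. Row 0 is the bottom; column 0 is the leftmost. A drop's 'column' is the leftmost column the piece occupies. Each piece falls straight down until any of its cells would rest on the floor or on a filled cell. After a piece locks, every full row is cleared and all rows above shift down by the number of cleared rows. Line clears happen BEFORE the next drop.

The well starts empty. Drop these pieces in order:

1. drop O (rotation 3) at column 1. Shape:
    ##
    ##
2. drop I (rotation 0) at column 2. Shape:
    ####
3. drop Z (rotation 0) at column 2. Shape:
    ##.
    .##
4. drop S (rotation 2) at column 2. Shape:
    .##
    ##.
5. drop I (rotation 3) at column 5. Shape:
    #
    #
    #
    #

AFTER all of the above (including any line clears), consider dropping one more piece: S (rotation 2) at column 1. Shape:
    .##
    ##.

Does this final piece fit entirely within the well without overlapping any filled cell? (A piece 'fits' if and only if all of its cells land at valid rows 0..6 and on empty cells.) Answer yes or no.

Answer: no

Derivation:
Drop 1: O rot3 at col 1 lands with bottom-row=0; cleared 0 line(s) (total 0); column heights now [0 2 2 0 0 0], max=2
Drop 2: I rot0 at col 2 lands with bottom-row=2; cleared 0 line(s) (total 0); column heights now [0 2 3 3 3 3], max=3
Drop 3: Z rot0 at col 2 lands with bottom-row=3; cleared 0 line(s) (total 0); column heights now [0 2 5 5 4 3], max=5
Drop 4: S rot2 at col 2 lands with bottom-row=5; cleared 0 line(s) (total 0); column heights now [0 2 6 7 7 3], max=7
Drop 5: I rot3 at col 5 lands with bottom-row=3; cleared 0 line(s) (total 0); column heights now [0 2 6 7 7 7], max=7
Test piece S rot2 at col 1 (width 3): heights before test = [0 2 6 7 7 7]; fits = False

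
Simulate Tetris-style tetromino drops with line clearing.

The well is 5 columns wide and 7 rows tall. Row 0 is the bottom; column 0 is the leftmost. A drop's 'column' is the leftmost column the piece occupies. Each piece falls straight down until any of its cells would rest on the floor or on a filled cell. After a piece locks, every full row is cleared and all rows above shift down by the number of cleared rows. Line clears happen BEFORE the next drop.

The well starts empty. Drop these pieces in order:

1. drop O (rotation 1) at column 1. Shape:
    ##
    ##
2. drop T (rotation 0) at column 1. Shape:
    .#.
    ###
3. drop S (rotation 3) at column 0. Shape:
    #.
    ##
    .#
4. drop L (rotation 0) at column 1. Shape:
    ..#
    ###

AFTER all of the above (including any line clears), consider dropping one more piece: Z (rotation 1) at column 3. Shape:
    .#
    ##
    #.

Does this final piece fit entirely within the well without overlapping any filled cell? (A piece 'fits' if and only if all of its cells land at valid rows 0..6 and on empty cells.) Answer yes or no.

Drop 1: O rot1 at col 1 lands with bottom-row=0; cleared 0 line(s) (total 0); column heights now [0 2 2 0 0], max=2
Drop 2: T rot0 at col 1 lands with bottom-row=2; cleared 0 line(s) (total 0); column heights now [0 3 4 3 0], max=4
Drop 3: S rot3 at col 0 lands with bottom-row=3; cleared 0 line(s) (total 0); column heights now [6 5 4 3 0], max=6
Drop 4: L rot0 at col 1 lands with bottom-row=5; cleared 0 line(s) (total 0); column heights now [6 6 6 7 0], max=7
Test piece Z rot1 at col 3 (width 2): heights before test = [6 6 6 7 0]; fits = False

Answer: no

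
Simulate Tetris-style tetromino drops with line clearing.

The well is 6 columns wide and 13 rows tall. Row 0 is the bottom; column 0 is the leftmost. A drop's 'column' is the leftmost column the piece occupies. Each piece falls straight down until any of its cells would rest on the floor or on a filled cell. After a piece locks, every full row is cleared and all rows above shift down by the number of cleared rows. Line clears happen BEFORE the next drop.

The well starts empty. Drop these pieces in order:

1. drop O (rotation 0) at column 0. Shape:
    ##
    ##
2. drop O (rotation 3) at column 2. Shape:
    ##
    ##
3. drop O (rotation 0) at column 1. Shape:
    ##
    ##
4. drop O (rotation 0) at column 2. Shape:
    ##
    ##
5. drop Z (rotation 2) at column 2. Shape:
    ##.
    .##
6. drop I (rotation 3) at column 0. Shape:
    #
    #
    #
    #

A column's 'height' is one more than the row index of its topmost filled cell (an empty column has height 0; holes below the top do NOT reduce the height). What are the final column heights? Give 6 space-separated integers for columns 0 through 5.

Drop 1: O rot0 at col 0 lands with bottom-row=0; cleared 0 line(s) (total 0); column heights now [2 2 0 0 0 0], max=2
Drop 2: O rot3 at col 2 lands with bottom-row=0; cleared 0 line(s) (total 0); column heights now [2 2 2 2 0 0], max=2
Drop 3: O rot0 at col 1 lands with bottom-row=2; cleared 0 line(s) (total 0); column heights now [2 4 4 2 0 0], max=4
Drop 4: O rot0 at col 2 lands with bottom-row=4; cleared 0 line(s) (total 0); column heights now [2 4 6 6 0 0], max=6
Drop 5: Z rot2 at col 2 lands with bottom-row=6; cleared 0 line(s) (total 0); column heights now [2 4 8 8 7 0], max=8
Drop 6: I rot3 at col 0 lands with bottom-row=2; cleared 0 line(s) (total 0); column heights now [6 4 8 8 7 0], max=8

Answer: 6 4 8 8 7 0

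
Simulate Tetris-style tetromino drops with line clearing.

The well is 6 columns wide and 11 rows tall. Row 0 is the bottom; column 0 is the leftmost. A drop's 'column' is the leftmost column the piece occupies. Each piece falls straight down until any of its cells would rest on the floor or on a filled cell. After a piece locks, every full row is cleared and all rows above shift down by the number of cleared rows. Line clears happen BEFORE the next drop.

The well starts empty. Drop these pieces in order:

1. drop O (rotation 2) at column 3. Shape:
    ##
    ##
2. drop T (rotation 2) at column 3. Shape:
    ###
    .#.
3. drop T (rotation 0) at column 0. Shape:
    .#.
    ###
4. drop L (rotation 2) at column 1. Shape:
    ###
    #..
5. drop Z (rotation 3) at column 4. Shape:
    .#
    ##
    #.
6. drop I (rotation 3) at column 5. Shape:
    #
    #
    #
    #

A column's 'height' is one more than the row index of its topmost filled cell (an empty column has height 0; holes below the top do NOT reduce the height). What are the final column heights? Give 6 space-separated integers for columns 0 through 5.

Answer: 1 5 5 5 6 11

Derivation:
Drop 1: O rot2 at col 3 lands with bottom-row=0; cleared 0 line(s) (total 0); column heights now [0 0 0 2 2 0], max=2
Drop 2: T rot2 at col 3 lands with bottom-row=2; cleared 0 line(s) (total 0); column heights now [0 0 0 4 4 4], max=4
Drop 3: T rot0 at col 0 lands with bottom-row=0; cleared 0 line(s) (total 0); column heights now [1 2 1 4 4 4], max=4
Drop 4: L rot2 at col 1 lands with bottom-row=3; cleared 0 line(s) (total 0); column heights now [1 5 5 5 4 4], max=5
Drop 5: Z rot3 at col 4 lands with bottom-row=4; cleared 0 line(s) (total 0); column heights now [1 5 5 5 6 7], max=7
Drop 6: I rot3 at col 5 lands with bottom-row=7; cleared 0 line(s) (total 0); column heights now [1 5 5 5 6 11], max=11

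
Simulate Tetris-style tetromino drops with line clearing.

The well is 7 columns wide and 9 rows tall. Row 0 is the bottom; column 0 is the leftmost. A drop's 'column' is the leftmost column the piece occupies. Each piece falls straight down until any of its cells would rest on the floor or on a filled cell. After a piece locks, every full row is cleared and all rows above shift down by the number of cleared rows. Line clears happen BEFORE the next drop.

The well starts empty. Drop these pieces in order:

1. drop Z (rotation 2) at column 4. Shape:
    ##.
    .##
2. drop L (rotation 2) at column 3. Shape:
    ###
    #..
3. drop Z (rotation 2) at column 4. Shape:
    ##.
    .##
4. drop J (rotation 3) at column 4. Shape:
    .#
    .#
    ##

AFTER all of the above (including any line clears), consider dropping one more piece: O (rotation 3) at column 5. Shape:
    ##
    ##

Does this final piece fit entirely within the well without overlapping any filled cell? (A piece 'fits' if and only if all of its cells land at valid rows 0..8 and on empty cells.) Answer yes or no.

Answer: no

Derivation:
Drop 1: Z rot2 at col 4 lands with bottom-row=0; cleared 0 line(s) (total 0); column heights now [0 0 0 0 2 2 1], max=2
Drop 2: L rot2 at col 3 lands with bottom-row=1; cleared 0 line(s) (total 0); column heights now [0 0 0 3 3 3 1], max=3
Drop 3: Z rot2 at col 4 lands with bottom-row=3; cleared 0 line(s) (total 0); column heights now [0 0 0 3 5 5 4], max=5
Drop 4: J rot3 at col 4 lands with bottom-row=5; cleared 0 line(s) (total 0); column heights now [0 0 0 3 6 8 4], max=8
Test piece O rot3 at col 5 (width 2): heights before test = [0 0 0 3 6 8 4]; fits = False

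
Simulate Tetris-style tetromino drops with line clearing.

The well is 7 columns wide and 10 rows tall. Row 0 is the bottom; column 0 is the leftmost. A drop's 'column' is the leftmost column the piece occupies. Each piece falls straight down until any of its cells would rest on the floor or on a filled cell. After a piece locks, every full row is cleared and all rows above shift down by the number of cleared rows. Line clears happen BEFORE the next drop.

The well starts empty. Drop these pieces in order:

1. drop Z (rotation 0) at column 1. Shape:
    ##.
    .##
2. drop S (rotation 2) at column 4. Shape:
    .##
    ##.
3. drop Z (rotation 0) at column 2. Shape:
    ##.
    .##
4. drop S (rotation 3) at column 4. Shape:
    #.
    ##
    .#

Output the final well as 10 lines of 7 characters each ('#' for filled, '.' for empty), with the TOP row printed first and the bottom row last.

Answer: .......
.......
.......
.......
.......
....#..
....##.
..##.#.
.######
..####.

Derivation:
Drop 1: Z rot0 at col 1 lands with bottom-row=0; cleared 0 line(s) (total 0); column heights now [0 2 2 1 0 0 0], max=2
Drop 2: S rot2 at col 4 lands with bottom-row=0; cleared 0 line(s) (total 0); column heights now [0 2 2 1 1 2 2], max=2
Drop 3: Z rot0 at col 2 lands with bottom-row=1; cleared 0 line(s) (total 0); column heights now [0 2 3 3 2 2 2], max=3
Drop 4: S rot3 at col 4 lands with bottom-row=2; cleared 0 line(s) (total 0); column heights now [0 2 3 3 5 4 2], max=5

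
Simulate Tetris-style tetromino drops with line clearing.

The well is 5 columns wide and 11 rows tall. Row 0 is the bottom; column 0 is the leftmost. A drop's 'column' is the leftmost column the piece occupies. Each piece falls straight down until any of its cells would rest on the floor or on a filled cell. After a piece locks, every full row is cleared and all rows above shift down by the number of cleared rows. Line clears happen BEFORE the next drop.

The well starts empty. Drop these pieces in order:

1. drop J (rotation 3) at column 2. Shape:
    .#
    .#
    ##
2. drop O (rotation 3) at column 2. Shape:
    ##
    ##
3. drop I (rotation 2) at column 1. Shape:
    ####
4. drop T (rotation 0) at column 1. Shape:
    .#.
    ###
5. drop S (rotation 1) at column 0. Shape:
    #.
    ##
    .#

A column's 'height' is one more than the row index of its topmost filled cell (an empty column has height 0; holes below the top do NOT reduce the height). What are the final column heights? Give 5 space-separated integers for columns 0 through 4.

Answer: 10 9 8 7 6

Derivation:
Drop 1: J rot3 at col 2 lands with bottom-row=0; cleared 0 line(s) (total 0); column heights now [0 0 1 3 0], max=3
Drop 2: O rot3 at col 2 lands with bottom-row=3; cleared 0 line(s) (total 0); column heights now [0 0 5 5 0], max=5
Drop 3: I rot2 at col 1 lands with bottom-row=5; cleared 0 line(s) (total 0); column heights now [0 6 6 6 6], max=6
Drop 4: T rot0 at col 1 lands with bottom-row=6; cleared 0 line(s) (total 0); column heights now [0 7 8 7 6], max=8
Drop 5: S rot1 at col 0 lands with bottom-row=7; cleared 0 line(s) (total 0); column heights now [10 9 8 7 6], max=10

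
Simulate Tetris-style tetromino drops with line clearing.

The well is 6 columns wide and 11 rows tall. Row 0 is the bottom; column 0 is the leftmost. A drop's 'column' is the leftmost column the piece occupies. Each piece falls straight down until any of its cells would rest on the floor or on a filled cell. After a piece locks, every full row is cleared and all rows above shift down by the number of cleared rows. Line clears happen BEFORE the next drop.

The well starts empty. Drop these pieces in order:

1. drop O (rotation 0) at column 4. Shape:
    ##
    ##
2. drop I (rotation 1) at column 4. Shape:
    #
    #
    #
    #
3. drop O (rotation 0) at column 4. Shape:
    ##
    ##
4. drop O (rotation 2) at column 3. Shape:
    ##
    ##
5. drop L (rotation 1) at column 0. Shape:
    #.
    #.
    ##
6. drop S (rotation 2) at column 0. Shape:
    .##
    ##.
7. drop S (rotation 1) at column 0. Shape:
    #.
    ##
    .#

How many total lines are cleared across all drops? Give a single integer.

Answer: 0

Derivation:
Drop 1: O rot0 at col 4 lands with bottom-row=0; cleared 0 line(s) (total 0); column heights now [0 0 0 0 2 2], max=2
Drop 2: I rot1 at col 4 lands with bottom-row=2; cleared 0 line(s) (total 0); column heights now [0 0 0 0 6 2], max=6
Drop 3: O rot0 at col 4 lands with bottom-row=6; cleared 0 line(s) (total 0); column heights now [0 0 0 0 8 8], max=8
Drop 4: O rot2 at col 3 lands with bottom-row=8; cleared 0 line(s) (total 0); column heights now [0 0 0 10 10 8], max=10
Drop 5: L rot1 at col 0 lands with bottom-row=0; cleared 0 line(s) (total 0); column heights now [3 1 0 10 10 8], max=10
Drop 6: S rot2 at col 0 lands with bottom-row=3; cleared 0 line(s) (total 0); column heights now [4 5 5 10 10 8], max=10
Drop 7: S rot1 at col 0 lands with bottom-row=5; cleared 0 line(s) (total 0); column heights now [8 7 5 10 10 8], max=10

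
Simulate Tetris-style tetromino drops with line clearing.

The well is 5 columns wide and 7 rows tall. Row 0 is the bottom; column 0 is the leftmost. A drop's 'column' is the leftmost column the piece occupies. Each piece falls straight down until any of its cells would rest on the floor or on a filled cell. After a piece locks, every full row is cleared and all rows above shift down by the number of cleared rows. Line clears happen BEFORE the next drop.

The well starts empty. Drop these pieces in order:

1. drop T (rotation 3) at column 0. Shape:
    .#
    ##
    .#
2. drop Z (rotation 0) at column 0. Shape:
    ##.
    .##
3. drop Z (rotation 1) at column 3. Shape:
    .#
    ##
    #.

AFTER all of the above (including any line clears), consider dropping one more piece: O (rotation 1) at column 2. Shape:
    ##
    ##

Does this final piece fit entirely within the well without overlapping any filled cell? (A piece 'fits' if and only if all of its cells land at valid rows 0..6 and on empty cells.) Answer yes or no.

Drop 1: T rot3 at col 0 lands with bottom-row=0; cleared 0 line(s) (total 0); column heights now [2 3 0 0 0], max=3
Drop 2: Z rot0 at col 0 lands with bottom-row=3; cleared 0 line(s) (total 0); column heights now [5 5 4 0 0], max=5
Drop 3: Z rot1 at col 3 lands with bottom-row=0; cleared 0 line(s) (total 0); column heights now [5 5 4 2 3], max=5
Test piece O rot1 at col 2 (width 2): heights before test = [5 5 4 2 3]; fits = True

Answer: yes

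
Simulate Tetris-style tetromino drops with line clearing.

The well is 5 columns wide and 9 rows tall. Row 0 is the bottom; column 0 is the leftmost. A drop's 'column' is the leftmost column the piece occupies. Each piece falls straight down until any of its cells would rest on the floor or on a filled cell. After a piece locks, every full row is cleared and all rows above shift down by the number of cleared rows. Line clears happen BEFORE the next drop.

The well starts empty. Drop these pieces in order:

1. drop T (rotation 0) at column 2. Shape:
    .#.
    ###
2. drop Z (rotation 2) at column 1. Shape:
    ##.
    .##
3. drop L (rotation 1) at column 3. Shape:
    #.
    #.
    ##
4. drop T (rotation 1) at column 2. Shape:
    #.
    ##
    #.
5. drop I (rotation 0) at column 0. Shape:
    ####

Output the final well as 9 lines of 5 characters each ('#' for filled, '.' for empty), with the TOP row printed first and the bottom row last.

Drop 1: T rot0 at col 2 lands with bottom-row=0; cleared 0 line(s) (total 0); column heights now [0 0 1 2 1], max=2
Drop 2: Z rot2 at col 1 lands with bottom-row=2; cleared 0 line(s) (total 0); column heights now [0 4 4 3 1], max=4
Drop 3: L rot1 at col 3 lands with bottom-row=3; cleared 0 line(s) (total 0); column heights now [0 4 4 6 4], max=6
Drop 4: T rot1 at col 2 lands with bottom-row=5; cleared 0 line(s) (total 0); column heights now [0 4 8 7 4], max=8
Drop 5: I rot0 at col 0 lands with bottom-row=8; cleared 0 line(s) (total 0); column heights now [9 9 9 9 4], max=9

Answer: ####.
..#..
..##.
..##.
...#.
.####
..##.
...#.
..###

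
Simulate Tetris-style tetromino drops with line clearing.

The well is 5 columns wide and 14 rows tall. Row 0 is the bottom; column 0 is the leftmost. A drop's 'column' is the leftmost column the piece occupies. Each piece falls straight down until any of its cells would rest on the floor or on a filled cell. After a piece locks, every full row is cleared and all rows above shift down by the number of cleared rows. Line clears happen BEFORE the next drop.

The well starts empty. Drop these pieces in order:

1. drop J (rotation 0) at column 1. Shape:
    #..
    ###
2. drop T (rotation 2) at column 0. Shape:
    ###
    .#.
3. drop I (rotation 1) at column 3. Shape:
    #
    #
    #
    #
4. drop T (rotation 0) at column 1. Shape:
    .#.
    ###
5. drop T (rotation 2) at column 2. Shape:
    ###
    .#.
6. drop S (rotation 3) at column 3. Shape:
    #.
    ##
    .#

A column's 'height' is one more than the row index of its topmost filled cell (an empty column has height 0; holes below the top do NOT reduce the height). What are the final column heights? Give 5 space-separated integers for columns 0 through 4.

Answer: 4 6 8 11 10

Derivation:
Drop 1: J rot0 at col 1 lands with bottom-row=0; cleared 0 line(s) (total 0); column heights now [0 2 1 1 0], max=2
Drop 2: T rot2 at col 0 lands with bottom-row=2; cleared 0 line(s) (total 0); column heights now [4 4 4 1 0], max=4
Drop 3: I rot1 at col 3 lands with bottom-row=1; cleared 0 line(s) (total 0); column heights now [4 4 4 5 0], max=5
Drop 4: T rot0 at col 1 lands with bottom-row=5; cleared 0 line(s) (total 0); column heights now [4 6 7 6 0], max=7
Drop 5: T rot2 at col 2 lands with bottom-row=6; cleared 0 line(s) (total 0); column heights now [4 6 8 8 8], max=8
Drop 6: S rot3 at col 3 lands with bottom-row=8; cleared 0 line(s) (total 0); column heights now [4 6 8 11 10], max=11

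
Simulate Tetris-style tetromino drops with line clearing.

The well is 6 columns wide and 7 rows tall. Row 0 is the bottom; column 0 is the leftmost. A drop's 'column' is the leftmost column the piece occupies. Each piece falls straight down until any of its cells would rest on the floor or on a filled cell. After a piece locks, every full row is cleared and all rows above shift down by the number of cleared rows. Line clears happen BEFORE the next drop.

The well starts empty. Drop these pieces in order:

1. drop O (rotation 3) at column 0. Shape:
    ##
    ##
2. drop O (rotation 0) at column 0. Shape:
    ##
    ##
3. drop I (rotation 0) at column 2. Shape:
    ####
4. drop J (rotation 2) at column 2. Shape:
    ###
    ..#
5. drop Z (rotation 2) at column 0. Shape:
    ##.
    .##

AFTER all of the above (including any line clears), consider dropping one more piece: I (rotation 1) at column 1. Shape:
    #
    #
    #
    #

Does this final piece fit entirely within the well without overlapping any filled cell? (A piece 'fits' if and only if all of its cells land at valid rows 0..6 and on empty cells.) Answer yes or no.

Drop 1: O rot3 at col 0 lands with bottom-row=0; cleared 0 line(s) (total 0); column heights now [2 2 0 0 0 0], max=2
Drop 2: O rot0 at col 0 lands with bottom-row=2; cleared 0 line(s) (total 0); column heights now [4 4 0 0 0 0], max=4
Drop 3: I rot0 at col 2 lands with bottom-row=0; cleared 1 line(s) (total 1); column heights now [3 3 0 0 0 0], max=3
Drop 4: J rot2 at col 2 lands with bottom-row=0; cleared 0 line(s) (total 1); column heights now [3 3 2 2 2 0], max=3
Drop 5: Z rot2 at col 0 lands with bottom-row=3; cleared 0 line(s) (total 1); column heights now [5 5 4 2 2 0], max=5
Test piece I rot1 at col 1 (width 1): heights before test = [5 5 4 2 2 0]; fits = False

Answer: no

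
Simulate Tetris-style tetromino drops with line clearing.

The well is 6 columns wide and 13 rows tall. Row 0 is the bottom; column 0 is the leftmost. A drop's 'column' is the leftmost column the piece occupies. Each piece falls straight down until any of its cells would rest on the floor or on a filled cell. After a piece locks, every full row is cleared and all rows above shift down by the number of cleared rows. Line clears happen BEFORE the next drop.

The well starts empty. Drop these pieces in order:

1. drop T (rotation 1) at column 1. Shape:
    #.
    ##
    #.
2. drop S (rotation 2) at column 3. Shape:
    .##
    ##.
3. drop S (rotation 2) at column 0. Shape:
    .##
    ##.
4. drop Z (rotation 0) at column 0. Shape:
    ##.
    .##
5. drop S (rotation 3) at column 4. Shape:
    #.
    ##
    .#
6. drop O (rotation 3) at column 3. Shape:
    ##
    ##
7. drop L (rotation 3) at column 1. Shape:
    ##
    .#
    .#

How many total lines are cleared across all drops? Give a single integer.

Answer: 0

Derivation:
Drop 1: T rot1 at col 1 lands with bottom-row=0; cleared 0 line(s) (total 0); column heights now [0 3 2 0 0 0], max=3
Drop 2: S rot2 at col 3 lands with bottom-row=0; cleared 0 line(s) (total 0); column heights now [0 3 2 1 2 2], max=3
Drop 3: S rot2 at col 0 lands with bottom-row=3; cleared 0 line(s) (total 0); column heights now [4 5 5 1 2 2], max=5
Drop 4: Z rot0 at col 0 lands with bottom-row=5; cleared 0 line(s) (total 0); column heights now [7 7 6 1 2 2], max=7
Drop 5: S rot3 at col 4 lands with bottom-row=2; cleared 0 line(s) (total 0); column heights now [7 7 6 1 5 4], max=7
Drop 6: O rot3 at col 3 lands with bottom-row=5; cleared 0 line(s) (total 0); column heights now [7 7 6 7 7 4], max=7
Drop 7: L rot3 at col 1 lands with bottom-row=6; cleared 0 line(s) (total 0); column heights now [7 9 9 7 7 4], max=9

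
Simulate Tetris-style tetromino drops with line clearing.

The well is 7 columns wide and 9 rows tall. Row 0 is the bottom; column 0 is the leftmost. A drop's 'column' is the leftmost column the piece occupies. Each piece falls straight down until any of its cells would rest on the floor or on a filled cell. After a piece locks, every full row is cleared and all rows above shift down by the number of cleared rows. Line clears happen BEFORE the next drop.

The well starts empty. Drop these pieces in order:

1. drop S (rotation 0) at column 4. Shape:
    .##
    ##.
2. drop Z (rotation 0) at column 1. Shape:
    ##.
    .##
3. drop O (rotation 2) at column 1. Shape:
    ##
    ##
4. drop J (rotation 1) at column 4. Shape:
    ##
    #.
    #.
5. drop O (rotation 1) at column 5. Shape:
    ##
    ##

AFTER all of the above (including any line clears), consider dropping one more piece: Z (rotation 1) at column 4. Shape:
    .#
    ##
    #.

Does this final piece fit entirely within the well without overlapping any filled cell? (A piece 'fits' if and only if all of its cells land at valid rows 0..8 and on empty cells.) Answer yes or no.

Answer: yes

Derivation:
Drop 1: S rot0 at col 4 lands with bottom-row=0; cleared 0 line(s) (total 0); column heights now [0 0 0 0 1 2 2], max=2
Drop 2: Z rot0 at col 1 lands with bottom-row=0; cleared 0 line(s) (total 0); column heights now [0 2 2 1 1 2 2], max=2
Drop 3: O rot2 at col 1 lands with bottom-row=2; cleared 0 line(s) (total 0); column heights now [0 4 4 1 1 2 2], max=4
Drop 4: J rot1 at col 4 lands with bottom-row=1; cleared 0 line(s) (total 0); column heights now [0 4 4 1 4 4 2], max=4
Drop 5: O rot1 at col 5 lands with bottom-row=4; cleared 0 line(s) (total 0); column heights now [0 4 4 1 4 6 6], max=6
Test piece Z rot1 at col 4 (width 2): heights before test = [0 4 4 1 4 6 6]; fits = True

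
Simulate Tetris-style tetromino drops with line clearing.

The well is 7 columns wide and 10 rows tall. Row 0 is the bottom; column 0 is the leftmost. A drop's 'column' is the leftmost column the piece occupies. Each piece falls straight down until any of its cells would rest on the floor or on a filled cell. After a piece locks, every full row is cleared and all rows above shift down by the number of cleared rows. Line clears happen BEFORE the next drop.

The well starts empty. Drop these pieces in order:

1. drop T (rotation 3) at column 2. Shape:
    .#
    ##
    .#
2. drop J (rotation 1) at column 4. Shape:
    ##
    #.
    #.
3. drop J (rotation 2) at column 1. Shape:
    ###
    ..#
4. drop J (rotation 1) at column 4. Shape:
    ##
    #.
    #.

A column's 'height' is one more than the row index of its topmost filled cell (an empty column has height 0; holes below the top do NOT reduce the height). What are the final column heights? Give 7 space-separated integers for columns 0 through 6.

Answer: 0 5 5 5 6 6 0

Derivation:
Drop 1: T rot3 at col 2 lands with bottom-row=0; cleared 0 line(s) (total 0); column heights now [0 0 2 3 0 0 0], max=3
Drop 2: J rot1 at col 4 lands with bottom-row=0; cleared 0 line(s) (total 0); column heights now [0 0 2 3 3 3 0], max=3
Drop 3: J rot2 at col 1 lands with bottom-row=3; cleared 0 line(s) (total 0); column heights now [0 5 5 5 3 3 0], max=5
Drop 4: J rot1 at col 4 lands with bottom-row=3; cleared 0 line(s) (total 0); column heights now [0 5 5 5 6 6 0], max=6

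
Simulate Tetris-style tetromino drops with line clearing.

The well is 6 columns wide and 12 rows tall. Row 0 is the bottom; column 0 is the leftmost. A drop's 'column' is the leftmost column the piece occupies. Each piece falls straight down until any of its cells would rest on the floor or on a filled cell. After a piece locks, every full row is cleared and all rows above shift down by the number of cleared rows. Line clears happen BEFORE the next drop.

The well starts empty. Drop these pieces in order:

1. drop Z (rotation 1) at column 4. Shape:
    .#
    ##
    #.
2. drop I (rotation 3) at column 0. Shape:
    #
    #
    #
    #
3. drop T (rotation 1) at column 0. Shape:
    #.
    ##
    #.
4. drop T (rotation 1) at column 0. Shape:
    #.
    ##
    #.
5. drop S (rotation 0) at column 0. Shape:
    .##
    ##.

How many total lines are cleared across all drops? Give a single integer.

Drop 1: Z rot1 at col 4 lands with bottom-row=0; cleared 0 line(s) (total 0); column heights now [0 0 0 0 2 3], max=3
Drop 2: I rot3 at col 0 lands with bottom-row=0; cleared 0 line(s) (total 0); column heights now [4 0 0 0 2 3], max=4
Drop 3: T rot1 at col 0 lands with bottom-row=4; cleared 0 line(s) (total 0); column heights now [7 6 0 0 2 3], max=7
Drop 4: T rot1 at col 0 lands with bottom-row=7; cleared 0 line(s) (total 0); column heights now [10 9 0 0 2 3], max=10
Drop 5: S rot0 at col 0 lands with bottom-row=10; cleared 0 line(s) (total 0); column heights now [11 12 12 0 2 3], max=12

Answer: 0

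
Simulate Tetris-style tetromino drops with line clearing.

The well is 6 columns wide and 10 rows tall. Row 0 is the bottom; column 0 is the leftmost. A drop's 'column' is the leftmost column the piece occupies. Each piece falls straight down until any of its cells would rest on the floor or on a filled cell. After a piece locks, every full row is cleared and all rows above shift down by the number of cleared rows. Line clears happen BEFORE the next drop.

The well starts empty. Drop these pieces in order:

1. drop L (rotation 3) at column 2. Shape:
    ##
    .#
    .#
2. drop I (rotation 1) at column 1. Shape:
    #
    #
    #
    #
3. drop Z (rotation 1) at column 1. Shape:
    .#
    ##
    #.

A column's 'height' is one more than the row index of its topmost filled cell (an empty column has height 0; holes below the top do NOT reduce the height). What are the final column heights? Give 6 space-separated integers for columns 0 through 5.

Answer: 0 6 7 3 0 0

Derivation:
Drop 1: L rot3 at col 2 lands with bottom-row=0; cleared 0 line(s) (total 0); column heights now [0 0 3 3 0 0], max=3
Drop 2: I rot1 at col 1 lands with bottom-row=0; cleared 0 line(s) (total 0); column heights now [0 4 3 3 0 0], max=4
Drop 3: Z rot1 at col 1 lands with bottom-row=4; cleared 0 line(s) (total 0); column heights now [0 6 7 3 0 0], max=7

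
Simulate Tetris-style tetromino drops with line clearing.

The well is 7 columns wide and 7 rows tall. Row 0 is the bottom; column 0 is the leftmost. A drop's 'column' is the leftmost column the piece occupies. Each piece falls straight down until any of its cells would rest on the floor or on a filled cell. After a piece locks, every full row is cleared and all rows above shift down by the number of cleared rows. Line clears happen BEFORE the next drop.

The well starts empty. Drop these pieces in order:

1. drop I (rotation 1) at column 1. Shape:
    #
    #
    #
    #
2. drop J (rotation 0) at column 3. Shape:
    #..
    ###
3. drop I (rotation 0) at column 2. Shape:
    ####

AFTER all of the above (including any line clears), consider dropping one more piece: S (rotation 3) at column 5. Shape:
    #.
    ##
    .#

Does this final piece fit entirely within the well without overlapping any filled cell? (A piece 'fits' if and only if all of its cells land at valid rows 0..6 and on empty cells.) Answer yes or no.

Answer: yes

Derivation:
Drop 1: I rot1 at col 1 lands with bottom-row=0; cleared 0 line(s) (total 0); column heights now [0 4 0 0 0 0 0], max=4
Drop 2: J rot0 at col 3 lands with bottom-row=0; cleared 0 line(s) (total 0); column heights now [0 4 0 2 1 1 0], max=4
Drop 3: I rot0 at col 2 lands with bottom-row=2; cleared 0 line(s) (total 0); column heights now [0 4 3 3 3 3 0], max=4
Test piece S rot3 at col 5 (width 2): heights before test = [0 4 3 3 3 3 0]; fits = True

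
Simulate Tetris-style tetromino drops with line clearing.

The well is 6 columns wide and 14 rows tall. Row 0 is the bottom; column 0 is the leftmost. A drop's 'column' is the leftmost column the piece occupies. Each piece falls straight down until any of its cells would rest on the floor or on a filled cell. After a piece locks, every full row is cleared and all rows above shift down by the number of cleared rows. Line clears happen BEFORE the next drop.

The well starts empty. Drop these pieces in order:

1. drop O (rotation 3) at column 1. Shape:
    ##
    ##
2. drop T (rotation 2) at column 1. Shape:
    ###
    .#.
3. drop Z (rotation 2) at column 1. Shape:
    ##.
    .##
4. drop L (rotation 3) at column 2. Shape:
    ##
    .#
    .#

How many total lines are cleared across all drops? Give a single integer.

Drop 1: O rot3 at col 1 lands with bottom-row=0; cleared 0 line(s) (total 0); column heights now [0 2 2 0 0 0], max=2
Drop 2: T rot2 at col 1 lands with bottom-row=2; cleared 0 line(s) (total 0); column heights now [0 4 4 4 0 0], max=4
Drop 3: Z rot2 at col 1 lands with bottom-row=4; cleared 0 line(s) (total 0); column heights now [0 6 6 5 0 0], max=6
Drop 4: L rot3 at col 2 lands with bottom-row=5; cleared 0 line(s) (total 0); column heights now [0 6 8 8 0 0], max=8

Answer: 0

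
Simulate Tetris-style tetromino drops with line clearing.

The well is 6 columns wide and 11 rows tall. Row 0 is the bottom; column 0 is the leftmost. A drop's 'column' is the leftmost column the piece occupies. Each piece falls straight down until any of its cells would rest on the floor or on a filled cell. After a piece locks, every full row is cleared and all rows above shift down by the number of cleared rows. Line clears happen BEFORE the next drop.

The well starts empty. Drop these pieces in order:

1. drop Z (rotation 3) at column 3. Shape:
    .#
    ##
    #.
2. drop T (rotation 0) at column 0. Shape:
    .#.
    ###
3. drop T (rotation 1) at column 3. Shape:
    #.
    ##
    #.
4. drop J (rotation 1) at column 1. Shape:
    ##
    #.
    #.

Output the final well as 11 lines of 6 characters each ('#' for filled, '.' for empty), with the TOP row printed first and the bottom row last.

Answer: ......
......
......
......
......
......
.###..
.#.##.
.#.##.
.#.##.
####..

Derivation:
Drop 1: Z rot3 at col 3 lands with bottom-row=0; cleared 0 line(s) (total 0); column heights now [0 0 0 2 3 0], max=3
Drop 2: T rot0 at col 0 lands with bottom-row=0; cleared 0 line(s) (total 0); column heights now [1 2 1 2 3 0], max=3
Drop 3: T rot1 at col 3 lands with bottom-row=2; cleared 0 line(s) (total 0); column heights now [1 2 1 5 4 0], max=5
Drop 4: J rot1 at col 1 lands with bottom-row=2; cleared 0 line(s) (total 0); column heights now [1 5 5 5 4 0], max=5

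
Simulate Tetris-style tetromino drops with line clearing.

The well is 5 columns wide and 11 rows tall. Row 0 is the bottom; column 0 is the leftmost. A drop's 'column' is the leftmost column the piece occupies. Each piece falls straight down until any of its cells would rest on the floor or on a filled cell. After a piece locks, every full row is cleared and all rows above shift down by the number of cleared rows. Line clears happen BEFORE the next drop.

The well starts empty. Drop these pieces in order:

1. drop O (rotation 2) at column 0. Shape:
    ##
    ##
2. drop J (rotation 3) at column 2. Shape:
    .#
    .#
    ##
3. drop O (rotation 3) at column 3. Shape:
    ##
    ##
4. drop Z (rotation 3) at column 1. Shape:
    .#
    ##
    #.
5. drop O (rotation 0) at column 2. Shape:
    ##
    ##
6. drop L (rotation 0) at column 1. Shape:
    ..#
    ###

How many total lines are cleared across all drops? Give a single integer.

Drop 1: O rot2 at col 0 lands with bottom-row=0; cleared 0 line(s) (total 0); column heights now [2 2 0 0 0], max=2
Drop 2: J rot3 at col 2 lands with bottom-row=0; cleared 0 line(s) (total 0); column heights now [2 2 1 3 0], max=3
Drop 3: O rot3 at col 3 lands with bottom-row=3; cleared 0 line(s) (total 0); column heights now [2 2 1 5 5], max=5
Drop 4: Z rot3 at col 1 lands with bottom-row=2; cleared 0 line(s) (total 0); column heights now [2 4 5 5 5], max=5
Drop 5: O rot0 at col 2 lands with bottom-row=5; cleared 0 line(s) (total 0); column heights now [2 4 7 7 5], max=7
Drop 6: L rot0 at col 1 lands with bottom-row=7; cleared 0 line(s) (total 0); column heights now [2 8 8 9 5], max=9

Answer: 0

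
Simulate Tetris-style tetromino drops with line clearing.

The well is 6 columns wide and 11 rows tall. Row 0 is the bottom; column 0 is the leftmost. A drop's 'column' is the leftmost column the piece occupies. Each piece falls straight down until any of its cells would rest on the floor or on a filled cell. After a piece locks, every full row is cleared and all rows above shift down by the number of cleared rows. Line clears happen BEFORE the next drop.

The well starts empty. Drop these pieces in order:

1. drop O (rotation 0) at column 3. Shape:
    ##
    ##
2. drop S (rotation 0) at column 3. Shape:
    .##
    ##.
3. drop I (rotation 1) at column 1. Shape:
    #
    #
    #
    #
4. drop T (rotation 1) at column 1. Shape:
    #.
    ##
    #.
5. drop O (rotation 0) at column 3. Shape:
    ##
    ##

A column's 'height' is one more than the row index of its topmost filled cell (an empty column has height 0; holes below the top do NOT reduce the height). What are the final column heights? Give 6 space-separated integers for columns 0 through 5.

Drop 1: O rot0 at col 3 lands with bottom-row=0; cleared 0 line(s) (total 0); column heights now [0 0 0 2 2 0], max=2
Drop 2: S rot0 at col 3 lands with bottom-row=2; cleared 0 line(s) (total 0); column heights now [0 0 0 3 4 4], max=4
Drop 3: I rot1 at col 1 lands with bottom-row=0; cleared 0 line(s) (total 0); column heights now [0 4 0 3 4 4], max=4
Drop 4: T rot1 at col 1 lands with bottom-row=4; cleared 0 line(s) (total 0); column heights now [0 7 6 3 4 4], max=7
Drop 5: O rot0 at col 3 lands with bottom-row=4; cleared 0 line(s) (total 0); column heights now [0 7 6 6 6 4], max=7

Answer: 0 7 6 6 6 4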